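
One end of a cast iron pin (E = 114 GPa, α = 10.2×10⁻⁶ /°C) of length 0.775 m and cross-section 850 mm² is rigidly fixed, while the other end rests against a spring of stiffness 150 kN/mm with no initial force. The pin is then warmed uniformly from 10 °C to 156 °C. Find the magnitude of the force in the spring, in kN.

Free thermal expansion: δ_free = αΔT L = 10.2×10⁻⁶ × 146 × 775 = 1.154 mm.
Let P be the compressive force at the spring. The pin shortens elastically by PL/(AE) and the spring compresses by P/k; together these equal δ_free.
So P = δ_free / [L/(AE) + 1/k] = 1.154 / [ 775/(850×114×10³) + 1/(150×10³) ].
P = 1.154 / 1.466×10⁻⁵ = 78700 N.

P ≈ 78.7 kN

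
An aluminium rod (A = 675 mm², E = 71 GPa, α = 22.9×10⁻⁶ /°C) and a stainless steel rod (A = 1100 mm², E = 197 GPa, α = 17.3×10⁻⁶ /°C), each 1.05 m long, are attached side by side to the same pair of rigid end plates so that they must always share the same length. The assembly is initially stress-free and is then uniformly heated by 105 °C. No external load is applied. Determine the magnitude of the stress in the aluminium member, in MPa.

σ ≈ 34.2 MPa (compressive)

The aluminium has the larger α, so on heating it would change length more than the stainless steel if both were free. The rigid plates force a common final length, so the aluminium is put into compression and the stainless steel into tension, with equal and opposite forces P (no external load).
Equating the net (thermal + elastic) strains gives |α₁ − α₂|·ΔT = P·[1/(A₁E₁) + 1/(A₂E₂)].
|α₁ − α₂|·ΔT = 5.6×10⁻⁶ × 105 = 0.000588.
1/(A₁E₁) + 1/(A₂E₂) = 1/(675×71×10³) + 1/(1100×197×10³) = 2.548×10⁻⁸ N⁻¹.
So P = 0.000588 / 2.548×10⁻⁸ = 23.08 kN.
σ_{aluminium} = P/A₁ = 23080/675 = 34.19 MPa, compressive.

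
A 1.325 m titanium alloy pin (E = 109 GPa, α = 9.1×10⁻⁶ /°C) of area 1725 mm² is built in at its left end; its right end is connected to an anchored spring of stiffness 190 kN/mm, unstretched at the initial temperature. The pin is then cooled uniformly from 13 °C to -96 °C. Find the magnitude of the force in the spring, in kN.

P ≈ 107 kN

Free thermal contraction: δ_free = αΔT L = 9.1×10⁻⁶ × 109 × 1325 = 1.314 mm.
Let P be the tensile force in the spring. The pin extends elastically by PL/(AE) and the spring stretches by P/k; together these equal δ_free.
So P = δ_free / [L/(AE) + 1/k] = 1.314 / [ 1325/(1725×109×10³) + 1/(190×10³) ].
P = 1.314 / 1.231×10⁻⁵ = 106800 N.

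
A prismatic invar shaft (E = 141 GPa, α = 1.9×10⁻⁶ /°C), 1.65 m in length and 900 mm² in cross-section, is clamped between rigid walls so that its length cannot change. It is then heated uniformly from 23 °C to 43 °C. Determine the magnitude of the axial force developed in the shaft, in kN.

With zero net strain, σ = E·αΔT = 141 GPa × 1.9×10⁻⁶ × 20 = 5.358 MPa.
Axial force P = σA = 5.358 × 900 = 4822 N = 4.822 kN, compressive.

P ≈ 4.82 kN (compressive)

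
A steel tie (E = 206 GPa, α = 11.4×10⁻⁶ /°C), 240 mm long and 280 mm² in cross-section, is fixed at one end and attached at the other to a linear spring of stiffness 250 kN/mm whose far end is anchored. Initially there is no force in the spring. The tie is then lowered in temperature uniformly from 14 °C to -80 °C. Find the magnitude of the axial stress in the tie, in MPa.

The unrestrained thermal change is αΔT L = 11.4×10⁻⁶ × 94 × 240 = 0.2572 mm.
With a force P in the spring, the elastic change of the tie is PL/(AE) and that of the spring is P/k; compatibility requires their sum to equal δ_free.
P [ L/(AE) + 1/k ] = δ_free → P [ 240/(280×206×10³) + 1/(250×10³) ] = 0.2572.
P = 0.2572 / 8.161×10⁻⁶ = 31510 N.
σ = P/A = 31510/280 = 112.6 MPa.

σ ≈ 113 MPa (tensile)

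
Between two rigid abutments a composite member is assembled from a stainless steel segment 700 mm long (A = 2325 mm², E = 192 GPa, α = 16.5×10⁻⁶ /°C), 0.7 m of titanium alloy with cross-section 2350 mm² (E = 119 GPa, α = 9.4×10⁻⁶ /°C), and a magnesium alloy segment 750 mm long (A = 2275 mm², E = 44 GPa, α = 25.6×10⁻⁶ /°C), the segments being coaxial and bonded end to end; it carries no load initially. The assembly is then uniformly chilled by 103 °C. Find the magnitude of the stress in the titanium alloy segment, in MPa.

σ ≈ 141 MPa (tensile)

Free thermal contraction of the whole bar: Σ αᵢΔT Lᵢ = 16.5×10⁻⁶×103×700 + 9.4×10⁻⁶×103×700 + 25.6×10⁻⁶×103×750 = 3.845 mm.
The rigid supports impose zero overall length change; the single axial force P common to all segments must satisfy P Σ Lᵢ/(AᵢEᵢ) = δ_free.
The series flexibility is Σ Lᵢ/(AᵢEᵢ) = 700/(2325×192×10³) + 700/(2350×119×10³) + 750/(2275×44×10³) = 1.156×10⁻⁵ mm/N.
Hence P = δ_free / Σ(L/AE) = 3.845/1.156×10⁻⁵ = 332.5 kN (tensile).
σ_{titanium alloy} = P / A = 332500 / 2350 = 141.5 MPa.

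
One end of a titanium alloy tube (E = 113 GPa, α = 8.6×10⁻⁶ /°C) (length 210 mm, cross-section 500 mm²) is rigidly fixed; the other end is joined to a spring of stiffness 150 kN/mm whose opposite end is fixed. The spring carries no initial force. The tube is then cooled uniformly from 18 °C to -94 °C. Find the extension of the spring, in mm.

The unrestrained thermal change is αΔT L = 8.6×10⁻⁶ × 112 × 210 = 0.2023 mm.
With a force P in the spring, the elastic change of the tube is PL/(AE) and that of the spring is P/k; compatibility requires their sum to equal δ_free.
So P = δ_free / [L/(AE) + 1/k] = 0.2023 / [ 210/(500×113×10³) + 1/(150×10³) ].
P = 0.2023 / 1.038×10⁻⁵ = 19480 N.
Spring extension = P/k = 19480/(150×10³) = 0.1299 mm.

δ ≈ 0.13 mm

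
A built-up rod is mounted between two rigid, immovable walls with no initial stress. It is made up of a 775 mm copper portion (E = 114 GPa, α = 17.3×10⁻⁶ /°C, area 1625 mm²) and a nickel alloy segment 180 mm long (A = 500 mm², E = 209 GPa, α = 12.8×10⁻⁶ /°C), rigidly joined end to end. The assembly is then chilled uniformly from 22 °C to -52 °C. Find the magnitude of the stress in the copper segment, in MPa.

If the supports were absent, the total length change would be Σ αᵢΔT Lᵢ = 17.3×10⁻⁶×74×775 + 12.8×10⁻⁶×74×180 = 1.163 mm.
The walls prevent any net length change, so an axial force P (same in every segment) develops. Compatibility: P · Σ Lᵢ/(AᵢEᵢ) = δ_free.
Σ Lᵢ/(AᵢEᵢ) = 775/(1625×114×10³) + 180/(500×209×10³) = 5.906×10⁻⁶ mm/N.
So P = 1.163 / 5.906×10⁻⁶ = 196.9 kN, tensile.
σ_{copper} = P / A = 196900 / 1625 = 121.1 MPa.

σ ≈ 121 MPa (tensile)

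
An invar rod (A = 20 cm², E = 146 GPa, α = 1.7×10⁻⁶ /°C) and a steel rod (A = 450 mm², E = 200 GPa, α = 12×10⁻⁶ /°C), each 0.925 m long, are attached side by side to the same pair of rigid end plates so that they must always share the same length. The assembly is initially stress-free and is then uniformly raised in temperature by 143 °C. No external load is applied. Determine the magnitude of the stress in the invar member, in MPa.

σ ≈ 50.7 MPa (tensile)

Both members must finish at the same length. With the larger α, the steel tends to over-expand; the plates restrain it, putting the steel in compression and the invar in tension. With no external load the two internal forces are equal and opposite, magnitude P.
Setting the final lengths equal and cancelling L: (α₁ − α₂)ΔT = P/(A₁E₁) + P/(A₂E₂).
|α₁ − α₂|·ΔT = 10.3×10⁻⁶ × 143 = 0.001473.
1/(A₁E₁) + 1/(A₂E₂) = 1/(2000×146×10³) + 1/(450×200×10³) = 1.454×10⁻⁸ N⁻¹.
So P = 0.001473 / 1.454×10⁻⁸ = 101.3 kN.
σ_{invar} = P/A₁ = 101300/2000 = 50.66 MPa, tensile.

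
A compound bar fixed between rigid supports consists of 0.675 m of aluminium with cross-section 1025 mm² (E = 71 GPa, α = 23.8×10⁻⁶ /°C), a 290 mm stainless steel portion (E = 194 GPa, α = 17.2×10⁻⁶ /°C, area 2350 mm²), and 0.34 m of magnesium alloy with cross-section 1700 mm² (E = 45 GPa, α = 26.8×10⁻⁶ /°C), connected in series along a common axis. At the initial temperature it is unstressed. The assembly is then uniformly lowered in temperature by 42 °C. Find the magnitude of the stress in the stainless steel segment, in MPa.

Free thermal contraction of the whole bar: Σ αᵢΔT Lᵢ = 23.8×10⁻⁶×42×675 + 17.2×10⁻⁶×42×290 + 26.8×10⁻⁶×42×340 = 1.267 mm.
Since the ends are fixed, an axial force P builds up, equal in every segment, with P · Σ Lᵢ/(AᵢEᵢ) = δ_free.
Σ Lᵢ/(AᵢEᵢ) = 675/(1025×71×10³) + 290/(2350×194×10³) + 340/(1700×45×10³) = 1.436×10⁻⁵ mm/N.
Hence P = δ_free / Σ(L/AE) = 1.267/1.436×10⁻⁵ = 88.25 kN (tensile).
σ_{stainless steel} = P / A = 88250 / 2350 = 37.55 MPa.

σ ≈ 37.6 MPa (tensile)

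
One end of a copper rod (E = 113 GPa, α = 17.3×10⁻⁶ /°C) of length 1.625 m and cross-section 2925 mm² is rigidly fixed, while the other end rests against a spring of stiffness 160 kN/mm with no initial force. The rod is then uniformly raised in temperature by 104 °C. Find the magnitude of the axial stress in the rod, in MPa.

σ ≈ 89.5 MPa (compressive)

If the spring were absent the rod would lengthen by αΔT L = 17.3×10⁻⁶ × 104 × 1625 = 2.924 mm.
Let P be the compressive force at the spring. The rod shortens elastically by PL/(AE) and the spring compresses by P/k; together these equal δ_free.
P [ L/(AE) + 1/k ] = δ_free → P [ 1625/(2925×113×10³) + 1/(160×10³) ] = 2.924.
P = 2.924 / 1.117×10⁻⁵ = 261800 N.
σ = P/A = 261800/2925 = 89.51 MPa.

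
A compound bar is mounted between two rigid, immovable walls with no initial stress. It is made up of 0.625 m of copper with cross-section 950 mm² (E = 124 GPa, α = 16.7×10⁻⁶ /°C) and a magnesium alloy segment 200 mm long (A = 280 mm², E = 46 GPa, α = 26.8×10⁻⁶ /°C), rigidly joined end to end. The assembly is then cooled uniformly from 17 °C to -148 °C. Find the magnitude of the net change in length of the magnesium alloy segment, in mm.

If the supports were absent, the total length change would be Σ αᵢΔT Lᵢ = 16.7×10⁻⁶×165×625 + 26.8×10⁻⁶×165×200 = 2.607 mm.
The walls prevent any net length change, so an axial force P (same in every segment) develops. Compatibility: P · Σ Lᵢ/(AᵢEᵢ) = δ_free.
Σ Lᵢ/(AᵢEᵢ) = 625/(950×124×10³) + 200/(280×46×10³) = 2.083×10⁻⁵ mm/N.
So P = 2.607 / 2.083×10⁻⁵ = 125.1 kN, tensile.
For the magnesium alloy segment, free thermal change = 26.8×10⁻⁶×165×200 = 0.8844 mm and elastic change from P = 125100×200/(280×46×10³) = 1.943 mm; these oppose, so the net change is 1.06 mm (segment lengthens).

|ΔL| ≈ 1.06 mm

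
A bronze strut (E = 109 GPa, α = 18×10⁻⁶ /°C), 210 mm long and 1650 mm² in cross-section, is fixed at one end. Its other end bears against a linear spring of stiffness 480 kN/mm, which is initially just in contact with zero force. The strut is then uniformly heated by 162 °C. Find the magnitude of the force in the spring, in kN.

P ≈ 188 kN

If the spring were absent the strut would lengthen by αΔT L = 18×10⁻⁶ × 162 × 210 = 0.6124 mm.
Let P be the compressive force at the spring. The strut shortens elastically by PL/(AE) and the spring compresses by P/k; together these equal δ_free.
P [ L/(AE) + 1/k ] = δ_free → P [ 210/(1650×109×10³) + 1/(480×10³) ] = 0.6124.
P = 0.6124 / 3.251×10⁻⁶ = 188400 N.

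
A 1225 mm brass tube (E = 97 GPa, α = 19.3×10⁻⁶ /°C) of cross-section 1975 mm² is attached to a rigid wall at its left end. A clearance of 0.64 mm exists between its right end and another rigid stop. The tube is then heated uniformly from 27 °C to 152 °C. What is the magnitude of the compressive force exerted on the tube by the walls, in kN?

Unrestrained expansion: δ_free = αΔT L = 19.3×10⁻⁶ × 125 × 1225 = 2.955 mm.
After closing the 0.64 mm clearance, 2.955 − 0.64 = 2.315 mm of expansion remains to be suppressed by the wall.
That suppressed elongation corresponds to σ = E·Δ/L = 97×10³ × 2.315/1225 = 183.3 MPa.
Force on the wall = σA = 183.3 × 1975 mm² = 362.1 kN.

P ≈ 362 kN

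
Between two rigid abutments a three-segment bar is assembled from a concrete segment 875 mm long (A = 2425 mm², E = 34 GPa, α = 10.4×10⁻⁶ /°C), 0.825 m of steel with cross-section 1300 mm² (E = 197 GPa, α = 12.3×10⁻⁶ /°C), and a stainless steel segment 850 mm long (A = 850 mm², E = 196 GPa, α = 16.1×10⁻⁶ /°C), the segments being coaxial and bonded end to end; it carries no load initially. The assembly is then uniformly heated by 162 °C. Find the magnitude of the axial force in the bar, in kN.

If the supports were absent, the total length change would be Σ αᵢΔT Lᵢ = 10.4×10⁻⁶×162×875 + 12.3×10⁻⁶×162×825 + 16.1×10⁻⁶×162×850 = 5.335 mm.
Since the ends are fixed, an axial force P builds up, equal in every segment, with P · Σ Lᵢ/(AᵢEᵢ) = δ_free.
The series flexibility is Σ Lᵢ/(AᵢEᵢ) = 875/(2425×34×10³) + 825/(1300×197×10³) + 850/(850×196×10³) = 1.894×10⁻⁵ mm/N.
Hence P = δ_free / Σ(L/AE) = 5.335/1.894×10⁻⁵ = 281.7 kN (compressive).

P ≈ 282 kN (compressive)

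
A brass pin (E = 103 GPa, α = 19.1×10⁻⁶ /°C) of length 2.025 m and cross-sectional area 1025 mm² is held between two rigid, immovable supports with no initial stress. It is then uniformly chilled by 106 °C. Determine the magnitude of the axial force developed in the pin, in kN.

With zero net strain, σ = E·αΔT = 103 GPa × 19.1×10⁻⁶ × 106 = 208.5 MPa.
Axial force P = σA = 208.5 × 1025 = 213700 N = 213.7 kN, tensile.

P ≈ 214 kN (tensile)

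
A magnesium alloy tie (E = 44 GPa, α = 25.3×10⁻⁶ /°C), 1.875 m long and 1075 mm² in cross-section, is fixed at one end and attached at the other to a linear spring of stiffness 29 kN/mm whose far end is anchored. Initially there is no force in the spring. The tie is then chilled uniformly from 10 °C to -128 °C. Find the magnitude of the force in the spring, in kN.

P ≈ 88.3 kN

If the spring were absent the tie would shorten by αΔT L = 25.3×10⁻⁶ × 138 × 1875 = 6.546 mm.
With a force P in the spring, the elastic change of the tie is PL/(AE) and that of the spring is P/k; compatibility requires their sum to equal δ_free.
P [ L/(AE) + 1/k ] = δ_free → P [ 1875/(1075×44×10³) + 1/(29×10³) ] = 6.546.
P = 6.546 / 7.412×10⁻⁵ = 88320 N.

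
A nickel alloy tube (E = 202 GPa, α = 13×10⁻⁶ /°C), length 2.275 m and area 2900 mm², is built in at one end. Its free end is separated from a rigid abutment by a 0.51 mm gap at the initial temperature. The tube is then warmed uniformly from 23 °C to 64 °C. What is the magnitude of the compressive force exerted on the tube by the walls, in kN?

If the wall were absent the tube would grow by αΔT L = 13×10⁻⁶ × 41 × 2275 = 1.213 mm.
The gap closes (δ_free > 0.51 mm) and the wall then resists a further 1.213 − 0.51 = 0.7026 mm of expansion.
So σ = E(δ_free − g)/L = 202×10³ × 0.7026/2275 = 62.38 MPa.
P = σA = 62.38 × 2900 = 180.9 kN.

P ≈ 181 kN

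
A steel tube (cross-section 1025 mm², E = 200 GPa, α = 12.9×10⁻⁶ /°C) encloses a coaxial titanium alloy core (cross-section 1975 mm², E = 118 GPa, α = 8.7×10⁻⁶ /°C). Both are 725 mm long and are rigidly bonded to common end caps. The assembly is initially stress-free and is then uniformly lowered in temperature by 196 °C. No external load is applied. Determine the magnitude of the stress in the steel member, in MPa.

σ ≈ 87.6 MPa (tensile)

Equilibrium of a rigid end plate with no external load gives equal and opposite internal forces ±P in the two members. Since α_{steel} > α_{titanium alloy}, cooling drives the steel into tension and the titanium alloy into compression.
Equating the net (thermal + elastic) strains gives |α₁ − α₂|·ΔT = P·[1/(A₁E₁) + 1/(A₂E₂)].
|α₁ − α₂|·ΔT = 4.2×10⁻⁶ × 196 = 0.0008232.
1/(A₁E₁) + 1/(A₂E₂) = 1/(1025×200×10³) + 1/(1975×118×10³) = 9.169×10⁻⁹ N⁻¹.
P = 0.0008232 / 9.169×10⁻⁹ = 89780 N = 89.78 kN.
σ_{steel} = P/A₁ = 89780/1025 = 87.59 MPa, tensile.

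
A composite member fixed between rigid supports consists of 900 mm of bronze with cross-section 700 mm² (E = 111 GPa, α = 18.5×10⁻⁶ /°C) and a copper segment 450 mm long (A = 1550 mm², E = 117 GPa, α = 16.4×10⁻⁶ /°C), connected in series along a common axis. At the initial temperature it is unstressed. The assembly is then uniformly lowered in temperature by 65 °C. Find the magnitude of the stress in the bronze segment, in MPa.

If the supports were absent, the total length change would be Σ αᵢΔT Lᵢ = 18.5×10⁻⁶×65×900 + 16.4×10⁻⁶×65×450 = 1.562 mm.
The walls prevent any net length change, so an axial force P (same in every segment) develops. Compatibility: P · Σ Lᵢ/(AᵢEᵢ) = δ_free.
Σ Lᵢ/(AᵢEᵢ) = 900/(700×111×10³) + 450/(1550×117×10³) = 1.406×10⁻⁵ mm/N.
So P = 1.562 / 1.406×10⁻⁵ = 111.1 kN, tensile.
σ_{bronze} = P / A = 111100 / 700 = 158.7 MPa.

σ ≈ 159 MPa (tensile)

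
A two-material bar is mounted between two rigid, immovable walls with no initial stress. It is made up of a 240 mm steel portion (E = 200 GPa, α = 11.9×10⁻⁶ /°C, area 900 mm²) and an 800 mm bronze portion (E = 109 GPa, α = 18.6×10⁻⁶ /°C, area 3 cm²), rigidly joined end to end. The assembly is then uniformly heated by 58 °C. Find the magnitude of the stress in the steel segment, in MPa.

With the walls removed the bar would change length by δ_free = Σ αᵢΔT Lᵢ = 11.9×10⁻⁶×58×240 + 18.6×10⁻⁶×58×800 = 1.029 mm.
The walls prevent any net length change, so an axial force P (same in every segment) develops. Compatibility: P · Σ Lᵢ/(AᵢEᵢ) = δ_free.
Σ Lᵢ/(AᵢEᵢ) = 240/(900×200×10³) + 800/(300×109×10³) = 2.58×10⁻⁵ mm/N.
P = 1.029 / 2.58×10⁻⁵ = 39870 N = 39.87 kN, compressive.
σ_{steel} = P / A = 39870 / 900 = 44.3 MPa.

σ ≈ 44.3 MPa (compressive)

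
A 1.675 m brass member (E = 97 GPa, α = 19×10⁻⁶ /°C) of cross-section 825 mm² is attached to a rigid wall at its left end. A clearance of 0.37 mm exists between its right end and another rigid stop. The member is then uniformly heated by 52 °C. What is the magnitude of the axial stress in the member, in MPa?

Free thermal elongation = αΔT L = 19×10⁻⁶ × 52 × 1675 = 1.655 mm.
After closing the 0.37 mm clearance, 1.655 − 0.37 = 1.285 mm of expansion remains to be suppressed by the wall.
Compatibility: PL/(AE) = 1.285 mm, so σ = P/A = E × (1.285/1675) = 74.41 MPa.

σ ≈ 74.4 MPa (compressive)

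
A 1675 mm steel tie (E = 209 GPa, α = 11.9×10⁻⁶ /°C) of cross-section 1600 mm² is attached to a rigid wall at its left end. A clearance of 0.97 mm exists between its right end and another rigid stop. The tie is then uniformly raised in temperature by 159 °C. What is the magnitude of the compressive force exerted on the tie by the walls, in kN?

P ≈ 439 kN

If the wall were absent the tie would grow by αΔT L = 11.9×10⁻⁶ × 159 × 1675 = 3.169 mm.
After closing the 0.97 mm clearance, 3.169 − 0.97 = 2.199 mm of expansion remains to be suppressed by the wall.
That suppressed elongation corresponds to σ = E·Δ/L = 209×10³ × 2.199/1675 = 274.4 MPa.
P = σA = 274.4 × 1600 = 439.1 kN.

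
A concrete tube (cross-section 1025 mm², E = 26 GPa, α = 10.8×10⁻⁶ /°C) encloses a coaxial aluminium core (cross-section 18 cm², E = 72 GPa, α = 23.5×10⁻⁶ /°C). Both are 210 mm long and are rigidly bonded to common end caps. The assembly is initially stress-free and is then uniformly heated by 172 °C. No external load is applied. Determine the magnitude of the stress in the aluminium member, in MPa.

Both members must finish at the same length. With the larger α, the aluminium tends to over-expand; the plates restrain it, putting the aluminium in compression and the concrete in tension. With no external load the two internal forces are equal and opposite, magnitude P.
Compatibility of the two members (thermal + elastic change equal): (α₁ − α₂)ΔT = P·[1/(A₁E₁) + 1/(A₂E₂)].
|α₁ − α₂|·ΔT = 12.7×10⁻⁶ × 172 = 0.002184.
1/(A₁E₁) + 1/(A₂E₂) = 1/(1025×26×10³) + 1/(1800×72×10³) = 4.524×10⁻⁸ N⁻¹.
So P = 0.002184 / 4.524×10⁻⁸ = 48.29 kN.
σ_{aluminium} = P/A₂ = 48290/1800 = 26.83 MPa, compressive.

σ ≈ 26.8 MPa (compressive)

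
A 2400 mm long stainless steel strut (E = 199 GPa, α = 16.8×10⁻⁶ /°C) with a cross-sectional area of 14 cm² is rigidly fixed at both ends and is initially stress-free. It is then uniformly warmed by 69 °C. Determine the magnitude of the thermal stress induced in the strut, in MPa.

Because both ends are immovable the net strain is zero, and the suppressed thermal strain is αΔT = 16.8×10⁻⁶ × 69 = 1159.2×10⁻⁶.
Hence σ = E·αΔT = 199×10³ × 1159.2×10⁻⁶ = 230.7 MPa, compressive.

σ ≈ 231 MPa (compressive)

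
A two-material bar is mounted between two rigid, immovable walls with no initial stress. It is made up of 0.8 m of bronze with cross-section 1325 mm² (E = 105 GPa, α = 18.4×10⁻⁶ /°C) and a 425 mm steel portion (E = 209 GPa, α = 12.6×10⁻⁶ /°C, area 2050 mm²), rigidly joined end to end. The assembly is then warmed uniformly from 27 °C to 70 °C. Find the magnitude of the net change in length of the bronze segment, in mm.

If the supports were absent, the total length change would be Σ αᵢΔT Lᵢ = 18.4×10⁻⁶×43×800 + 12.6×10⁻⁶×43×425 = 0.8632 mm.
The walls prevent any net length change, so an axial force P (same in every segment) develops. Compatibility: P · Σ Lᵢ/(AᵢEᵢ) = δ_free.
The series flexibility is Σ Lᵢ/(AᵢEᵢ) = 800/(1325×105×10³) + 425/(2050×209×10³) = 6.742×10⁻⁶ mm/N.
P = 0.8632 / 6.742×10⁻⁶ = 128000 N = 128 kN, compressive.
For the bronze segment, free thermal change = 18.4×10⁻⁶×43×800 = 0.633 mm and elastic change from P = 128000×800/(1325×105×10³) = 0.7362 mm; these oppose, so the net change is 0.103 mm (segment shortens).

|ΔL| ≈ 0.103 mm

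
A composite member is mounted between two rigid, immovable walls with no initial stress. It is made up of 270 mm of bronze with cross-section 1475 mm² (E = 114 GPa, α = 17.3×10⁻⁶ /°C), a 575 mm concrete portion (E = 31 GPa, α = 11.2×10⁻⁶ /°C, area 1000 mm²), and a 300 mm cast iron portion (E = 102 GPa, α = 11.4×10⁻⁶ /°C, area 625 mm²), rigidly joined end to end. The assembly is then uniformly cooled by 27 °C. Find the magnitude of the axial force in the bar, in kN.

P ≈ 15.8 kN (tensile)

If the supports were absent, the total length change would be Σ αᵢΔT Lᵢ = 17.3×10⁻⁶×27×270 + 11.2×10⁻⁶×27×575 + 11.4×10⁻⁶×27×300 = 0.3923 mm.
The walls prevent any net length change, so an axial force P (same in every segment) develops. Compatibility: P · Σ Lᵢ/(AᵢEᵢ) = δ_free.
The series flexibility is Σ Lᵢ/(AᵢEᵢ) = 270/(1475×114×10³) + 575/(1000×31×10³) + 300/(625×102×10³) = 2.486×10⁻⁵ mm/N.
P = 0.3923 / 2.486×10⁻⁵ = 15780 N = 15.78 kN, tensile.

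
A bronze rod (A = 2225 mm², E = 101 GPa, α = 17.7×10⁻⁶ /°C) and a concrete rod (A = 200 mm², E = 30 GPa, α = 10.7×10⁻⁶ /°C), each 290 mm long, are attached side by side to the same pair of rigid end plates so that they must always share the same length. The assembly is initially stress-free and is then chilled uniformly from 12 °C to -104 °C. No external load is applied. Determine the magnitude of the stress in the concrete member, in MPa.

Both members must finish at the same length. With the larger α, the bronze tends to over-contract; the plates restrain it, putting the bronze in tension and the concrete in compression. With no external load the two internal forces are equal and opposite, magnitude P.
Equating the net (thermal + elastic) strains gives |α₁ − α₂|·ΔT = P·[1/(A₁E₁) + 1/(A₂E₂)].
|α₁ − α₂|·ΔT = 7×10⁻⁶ × 116 = 0.000812.
1/(A₁E₁) + 1/(A₂E₂) = 1/(2225×101×10³) + 1/(200×30×10³) = 1.711×10⁻⁷ N⁻¹.
P = 0.000812 / 1.711×10⁻⁷ = 4745 N = 4.745 kN.
σ_{concrete} = P/A₂ = 4745/200 = 23.73 MPa, compressive.

σ ≈ 23.7 MPa (compressive)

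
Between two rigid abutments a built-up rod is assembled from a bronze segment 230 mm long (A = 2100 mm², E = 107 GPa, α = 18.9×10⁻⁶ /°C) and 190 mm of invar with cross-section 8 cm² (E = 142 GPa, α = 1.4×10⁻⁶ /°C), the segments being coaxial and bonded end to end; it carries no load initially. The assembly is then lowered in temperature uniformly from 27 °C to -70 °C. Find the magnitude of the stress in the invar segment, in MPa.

σ ≈ 207 MPa (tensile)

Free thermal contraction of the whole bar: Σ αᵢΔT Lᵢ = 18.9×10⁻⁶×97×230 + 1.4×10⁻⁶×97×190 = 0.4475 mm.
Since the ends are fixed, an axial force P builds up, equal in every segment, with P · Σ Lᵢ/(AᵢEᵢ) = δ_free.
Σ Lᵢ/(AᵢEᵢ) = 230/(2100×107×10³) + 190/(800×142×10³) = 2.696×10⁻⁶ mm/N.
So P = 0.4475 / 2.696×10⁻⁶ = 166 kN, tensile.
σ_{invar} = P / A = 166000 / 800 = 207.5 MPa.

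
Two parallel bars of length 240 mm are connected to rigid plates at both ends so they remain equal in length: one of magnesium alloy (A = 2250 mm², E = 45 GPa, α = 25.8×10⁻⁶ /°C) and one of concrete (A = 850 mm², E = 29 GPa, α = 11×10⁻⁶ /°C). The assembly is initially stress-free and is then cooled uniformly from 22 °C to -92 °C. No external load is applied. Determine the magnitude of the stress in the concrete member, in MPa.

σ ≈ 39.3 MPa (compressive)

The magnesium alloy has the larger α, so on cooling it would change length more than the concrete if both were free. The rigid plates force a common final length, so the magnesium alloy is put into tension and the concrete into compression, with equal and opposite forces P (no external load).
Setting the final lengths equal and cancelling L: (α₁ − α₂)ΔT = P/(A₁E₁) + P/(A₂E₂).
|α₁ − α₂|·ΔT = 14.8×10⁻⁶ × 114 = 0.001687.
1/(A₁E₁) + 1/(A₂E₂) = 1/(2250×45×10³) + 1/(850×29×10³) = 5.044×10⁻⁸ N⁻¹.
So P = 0.001687 / 5.044×10⁻⁸ = 33.45 kN.
σ_{concrete} = P/A₂ = 33450/850 = 39.35 MPa, compressive.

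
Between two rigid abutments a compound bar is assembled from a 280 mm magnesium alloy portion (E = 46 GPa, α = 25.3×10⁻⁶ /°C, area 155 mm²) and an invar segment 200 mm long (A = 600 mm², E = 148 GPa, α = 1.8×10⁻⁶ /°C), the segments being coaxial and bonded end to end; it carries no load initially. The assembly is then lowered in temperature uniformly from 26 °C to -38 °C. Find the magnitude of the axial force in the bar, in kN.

P ≈ 11.5 kN (tensile)

Free thermal contraction of the whole bar: Σ αᵢΔT Lᵢ = 25.3×10⁻⁶×64×280 + 1.8×10⁻⁶×64×200 = 0.4764 mm.
The walls prevent any net length change, so an axial force P (same in every segment) develops. Compatibility: P · Σ Lᵢ/(AᵢEᵢ) = δ_free.
The series flexibility is Σ Lᵢ/(AᵢEᵢ) = 280/(155×46×10³) + 200/(600×148×10³) = 4.152×10⁻⁵ mm/N.
Hence P = δ_free / Σ(L/AE) = 0.4764/4.152×10⁻⁵ = 11.47 kN (tensile).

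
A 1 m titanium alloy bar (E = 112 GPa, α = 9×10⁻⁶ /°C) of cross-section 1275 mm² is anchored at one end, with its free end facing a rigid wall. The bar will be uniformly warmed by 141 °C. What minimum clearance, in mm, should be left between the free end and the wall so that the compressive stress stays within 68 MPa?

With no wall the bar would lengthen by αΔT L = 9×10⁻⁶ × 141 × 1000 = 1.269 mm.
A stress of 68 MPa corresponds to the wall pushing the bar back by σL/E = 68×1000/(112×10³) = 0.6071 mm.
The gap must absorb the remainder: g_min = 1.269 − 0.6071 = 0.6619 mm.

g ≈ 0.662 mm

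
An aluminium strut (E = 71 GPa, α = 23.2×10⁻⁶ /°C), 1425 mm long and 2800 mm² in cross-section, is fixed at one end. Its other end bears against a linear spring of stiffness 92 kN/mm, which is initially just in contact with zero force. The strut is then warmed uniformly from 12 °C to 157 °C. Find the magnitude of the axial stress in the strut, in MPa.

σ ≈ 94.9 MPa (compressive)

Free thermal expansion: δ_free = αΔT L = 23.2×10⁻⁶ × 145 × 1425 = 4.794 mm.
With a force P in the spring, the elastic change of the strut is PL/(AE) and that of the spring is P/k; compatibility requires their sum to equal δ_free.
So P = δ_free / [L/(AE) + 1/k] = 4.794 / [ 1425/(2800×71×10³) + 1/(92×10³) ].
P = 4.794 / 1.804×10⁻⁵ = 265800 N.
σ = P/A = 265800/2800 = 94.91 MPa.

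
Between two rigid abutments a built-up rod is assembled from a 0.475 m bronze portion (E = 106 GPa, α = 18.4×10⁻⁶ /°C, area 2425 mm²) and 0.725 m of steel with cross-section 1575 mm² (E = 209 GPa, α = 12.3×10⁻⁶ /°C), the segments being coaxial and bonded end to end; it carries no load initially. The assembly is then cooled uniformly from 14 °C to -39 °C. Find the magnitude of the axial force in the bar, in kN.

With the walls removed the bar would change length by δ_free = Σ αᵢΔT Lᵢ = 18.4×10⁻⁶×53×475 + 12.3×10⁻⁶×53×725 = 0.9358 mm.
Since the ends are fixed, an axial force P builds up, equal in every segment, with P · Σ Lᵢ/(AᵢEᵢ) = δ_free.
Σ Lᵢ/(AᵢEᵢ) = 475/(2425×106×10³) + 725/(1575×209×10³) = 4.05×10⁻⁶ mm/N.
So P = 0.9358 / 4.05×10⁻⁶ = 231.1 kN, tensile.

P ≈ 231 kN (tensile)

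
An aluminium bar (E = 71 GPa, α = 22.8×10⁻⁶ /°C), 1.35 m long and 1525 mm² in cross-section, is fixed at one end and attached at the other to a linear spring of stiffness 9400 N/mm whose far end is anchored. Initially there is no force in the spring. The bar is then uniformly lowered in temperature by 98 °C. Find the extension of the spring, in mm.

δ ≈ 2.7 mm

Free thermal contraction: δ_free = αΔT L = 22.8×10⁻⁶ × 98 × 1350 = 3.016 mm.
With a force P in the spring, the elastic change of the bar is PL/(AE) and that of the spring is P/k; compatibility requires their sum to equal δ_free.
P [ L/(AE) + 1/k ] = δ_free → P [ 1350/(1525×71×10³) + 1/(9400) ] = 3.016.
P = 3.016 / 0.0001189 = 25380 N.
Spring extension = P/k = 25380/(9400) = 2.7 mm.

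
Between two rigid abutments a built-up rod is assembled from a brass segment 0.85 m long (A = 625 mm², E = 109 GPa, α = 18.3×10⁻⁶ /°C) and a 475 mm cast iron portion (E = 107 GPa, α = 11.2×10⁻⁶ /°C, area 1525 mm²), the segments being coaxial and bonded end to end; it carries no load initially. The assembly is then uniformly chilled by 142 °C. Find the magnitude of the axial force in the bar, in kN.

With the walls removed the bar would change length by δ_free = Σ αᵢΔT Lᵢ = 18.3×10⁻⁶×142×850 + 11.2×10⁻⁶×142×475 = 2.964 mm.
The rigid supports impose zero overall length change; the single axial force P common to all segments must satisfy P Σ Lᵢ/(AᵢEᵢ) = δ_free.
Σ Lᵢ/(AᵢEᵢ) = 850/(625×109×10³) + 475/(1525×107×10³) = 1.539×10⁻⁵ mm/N.
P = 2.964 / 1.539×10⁻⁵ = 192600 N = 192.6 kN, tensile.

P ≈ 193 kN (tensile)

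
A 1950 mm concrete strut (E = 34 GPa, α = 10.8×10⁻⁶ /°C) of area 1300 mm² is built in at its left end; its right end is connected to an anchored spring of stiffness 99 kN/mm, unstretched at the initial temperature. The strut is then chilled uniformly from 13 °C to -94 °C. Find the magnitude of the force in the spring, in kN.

The unrestrained thermal change is αΔT L = 10.8×10⁻⁶ × 107 × 1950 = 2.253 mm.
Let P be the tensile force in the spring. The strut extends elastically by PL/(AE) and the spring stretches by P/k; together these equal δ_free.
P [ L/(AE) + 1/k ] = δ_free → P [ 1950/(1300×34×10³) + 1/(99×10³) ] = 2.253.
P = 2.253 / 5.422×10⁻⁵ = 41560 N.

P ≈ 41.6 kN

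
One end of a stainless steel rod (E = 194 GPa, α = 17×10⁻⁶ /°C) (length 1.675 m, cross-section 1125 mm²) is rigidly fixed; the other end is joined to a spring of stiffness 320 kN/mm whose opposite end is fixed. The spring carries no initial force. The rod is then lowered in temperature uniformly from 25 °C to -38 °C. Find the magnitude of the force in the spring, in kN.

P ≈ 166 kN

The unrestrained thermal change is αΔT L = 17×10⁻⁶ × 63 × 1675 = 1.794 mm.
Let P be the tensile force in the spring. The rod extends elastically by PL/(AE) and the spring stretches by P/k; together these equal δ_free.
P [ L/(AE) + 1/k ] = δ_free → P [ 1675/(1125×194×10³) + 1/(320×10³) ] = 1.794.
P = 1.794 / 1.08×10⁻⁵ = 166100 N.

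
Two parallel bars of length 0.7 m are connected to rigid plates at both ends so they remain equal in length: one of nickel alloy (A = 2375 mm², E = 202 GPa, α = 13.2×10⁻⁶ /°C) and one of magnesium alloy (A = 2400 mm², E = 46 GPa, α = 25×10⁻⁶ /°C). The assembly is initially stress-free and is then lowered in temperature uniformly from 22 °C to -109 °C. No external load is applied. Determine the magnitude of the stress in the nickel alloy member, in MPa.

σ ≈ 58.4 MPa (compressive)

Equilibrium of a rigid end plate with no external load gives equal and opposite internal forces ±P in the two members. Since α_{magnesium alloy} > α_{nickel alloy}, cooling drives the magnesium alloy into tension and the nickel alloy into compression.
Equating the net (thermal + elastic) strains gives |α₁ − α₂|·ΔT = P·[1/(A₁E₁) + 1/(A₂E₂)].
|α₁ − α₂|·ΔT = 11.8×10⁻⁶ × 131 = 0.001546.
1/(A₁E₁) + 1/(A₂E₂) = 1/(2375×202×10³) + 1/(2400×46×10³) = 1.114×10⁻⁸ N⁻¹.
P = 0.001546 / 1.114×10⁻⁸ = 138700 N = 138.7 kN.
σ_{nickel alloy} = P/A₁ = 138700/2375 = 58.41 MPa, compressive.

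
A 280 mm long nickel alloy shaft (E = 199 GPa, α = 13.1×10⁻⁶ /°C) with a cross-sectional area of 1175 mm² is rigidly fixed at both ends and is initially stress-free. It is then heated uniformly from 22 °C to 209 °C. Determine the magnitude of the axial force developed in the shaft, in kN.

P ≈ 573 kN (compressive)

Full restraint means ε = 0, so the stress is σ = EαΔT = 199×10³ × 13.1×10⁻⁶ × 187 = 487.5 MPa.
Then P = σA = 487.5 × 1175 mm² = 572.8 kN, compressive.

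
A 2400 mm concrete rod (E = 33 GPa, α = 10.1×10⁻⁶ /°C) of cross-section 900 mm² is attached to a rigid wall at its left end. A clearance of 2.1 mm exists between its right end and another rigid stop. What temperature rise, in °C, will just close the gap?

ΔT ≈ 86.6 °C

The gap closes when αΔT L = 2.1 mm, since the rod is still unstressed at that instant.
So ΔT = g/(αL) = 2.1/(10.1×10⁻⁶ × 2400) = 86.63 °C.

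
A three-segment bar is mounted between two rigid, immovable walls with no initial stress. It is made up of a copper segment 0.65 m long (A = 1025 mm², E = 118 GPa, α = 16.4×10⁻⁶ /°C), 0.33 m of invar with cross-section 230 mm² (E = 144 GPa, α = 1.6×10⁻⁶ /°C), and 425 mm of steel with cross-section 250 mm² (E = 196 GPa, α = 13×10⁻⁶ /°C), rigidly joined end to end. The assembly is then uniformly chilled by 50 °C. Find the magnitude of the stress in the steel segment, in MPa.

With the walls removed the bar would change length by δ_free = Σ αᵢΔT Lᵢ = 16.4×10⁻⁶×50×650 + 1.6×10⁻⁶×50×330 + 13×10⁻⁶×50×425 = 0.8357 mm.
The rigid supports impose zero overall length change; the single axial force P common to all segments must satisfy P Σ Lᵢ/(AᵢEᵢ) = δ_free.
The series flexibility is Σ Lᵢ/(AᵢEᵢ) = 650/(1025×118×10³) + 330/(230×144×10³) + 425/(250×196×10³) = 2.401×10⁻⁵ mm/N.
So P = 0.8357 / 2.401×10⁻⁵ = 34.8 kN, tensile.
σ_{steel} = P / A = 34800 / 250 = 139.2 MPa.

σ ≈ 139 MPa (tensile)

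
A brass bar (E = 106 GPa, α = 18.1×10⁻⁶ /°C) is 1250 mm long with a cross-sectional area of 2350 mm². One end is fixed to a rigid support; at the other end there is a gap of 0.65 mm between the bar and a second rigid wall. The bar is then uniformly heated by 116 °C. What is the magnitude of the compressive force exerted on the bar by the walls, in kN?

If the wall were absent the bar would grow by αΔT L = 18.1×10⁻⁶ × 116 × 1250 = 2.625 mm.
The gap closes (δ_free > 0.65 mm) and the wall then resists a further 2.625 − 0.65 = 1.975 mm of expansion.
Compatibility: PL/(AE) = 1.975 mm, so σ = P/A = E × (1.975/1250) = 167.4 MPa.
Force on the wall = σA = 167.4 × 2350 mm² = 393.5 kN.

P ≈ 393 kN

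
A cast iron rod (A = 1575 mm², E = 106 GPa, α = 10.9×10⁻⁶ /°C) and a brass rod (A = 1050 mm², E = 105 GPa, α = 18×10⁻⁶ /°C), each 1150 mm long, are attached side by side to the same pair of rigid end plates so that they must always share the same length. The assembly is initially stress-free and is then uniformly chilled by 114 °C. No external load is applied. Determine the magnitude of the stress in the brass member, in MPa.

Both members must finish at the same length. With the larger α, the brass tends to over-contract; the plates restrain it, putting the brass in tension and the cast iron in compression. With no external load the two internal forces are equal and opposite, magnitude P.
Compatibility of the two members (thermal + elastic change equal): (α₁ − α₂)ΔT = P·[1/(A₁E₁) + 1/(A₂E₂)].
|α₁ − α₂|·ΔT = 7.1×10⁻⁶ × 114 = 0.0008094.
1/(A₁E₁) + 1/(A₂E₂) = 1/(1575×106×10³) + 1/(1050×105×10³) = 1.506×10⁻⁸ N⁻¹.
P = 0.0008094 / 1.506×10⁻⁸ = 53740 N = 53.74 kN.
σ_{brass} = P/A₂ = 53740/1050 = 51.19 MPa, tensile.

σ ≈ 51.2 MPa (tensile)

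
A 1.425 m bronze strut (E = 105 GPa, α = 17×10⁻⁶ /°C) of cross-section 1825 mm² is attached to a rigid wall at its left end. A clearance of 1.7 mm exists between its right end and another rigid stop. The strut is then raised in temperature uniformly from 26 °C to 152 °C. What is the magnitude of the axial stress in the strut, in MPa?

σ ≈ 99.6 MPa (compressive)

If the wall were absent the strut would grow by αΔT L = 17×10⁻⁶ × 126 × 1425 = 3.052 mm.
After closing the 1.7 mm clearance, 3.052 − 1.7 = 1.352 mm of expansion remains to be suppressed by the wall.
That suppressed elongation corresponds to σ = E·Δ/L = 105×10³ × 1.352/1425 = 99.65 MPa.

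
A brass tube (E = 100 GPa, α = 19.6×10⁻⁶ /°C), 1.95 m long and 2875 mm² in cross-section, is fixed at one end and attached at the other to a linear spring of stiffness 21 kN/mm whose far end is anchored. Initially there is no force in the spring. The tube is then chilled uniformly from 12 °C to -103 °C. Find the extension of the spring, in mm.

δ ≈ 3.85 mm

The unrestrained thermal change is αΔT L = 19.6×10⁻⁶ × 115 × 1950 = 4.395 mm.
Let P be the tensile force in the spring. The tube extends elastically by PL/(AE) and the spring stretches by P/k; together these equal δ_free.
P [ L/(AE) + 1/k ] = δ_free → P [ 1950/(2875×100×10³) + 1/(21×10³) ] = 4.395.
P = 4.395 / 5.44×10⁻⁵ = 80790 N.
Spring extension = P/k = 80790/(21×10³) = 3.847 mm.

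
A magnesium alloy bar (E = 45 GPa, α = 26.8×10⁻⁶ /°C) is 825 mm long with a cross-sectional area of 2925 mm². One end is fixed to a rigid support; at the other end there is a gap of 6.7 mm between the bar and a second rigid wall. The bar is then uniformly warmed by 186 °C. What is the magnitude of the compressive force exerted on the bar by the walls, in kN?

P ≈ 0 kN

If the wall were absent the bar would grow by αΔT L = 26.8×10⁻⁶ × 186 × 825 = 4.112 mm.
Since δ_free = 4.11 mm is less than the 6.7 mm gap, the bar never touches the wall. No axial force develops.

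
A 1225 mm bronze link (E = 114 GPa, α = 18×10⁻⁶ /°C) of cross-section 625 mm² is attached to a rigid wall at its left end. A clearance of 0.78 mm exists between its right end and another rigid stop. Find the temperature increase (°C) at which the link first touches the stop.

ΔT ≈ 35.4 °C

Contact occurs when the free expansion equals the gap: αΔT L = 0.78 mm.
So ΔT = g/(αL) = 0.78/(18×10⁻⁶ × 1225) = 35.37 °C.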